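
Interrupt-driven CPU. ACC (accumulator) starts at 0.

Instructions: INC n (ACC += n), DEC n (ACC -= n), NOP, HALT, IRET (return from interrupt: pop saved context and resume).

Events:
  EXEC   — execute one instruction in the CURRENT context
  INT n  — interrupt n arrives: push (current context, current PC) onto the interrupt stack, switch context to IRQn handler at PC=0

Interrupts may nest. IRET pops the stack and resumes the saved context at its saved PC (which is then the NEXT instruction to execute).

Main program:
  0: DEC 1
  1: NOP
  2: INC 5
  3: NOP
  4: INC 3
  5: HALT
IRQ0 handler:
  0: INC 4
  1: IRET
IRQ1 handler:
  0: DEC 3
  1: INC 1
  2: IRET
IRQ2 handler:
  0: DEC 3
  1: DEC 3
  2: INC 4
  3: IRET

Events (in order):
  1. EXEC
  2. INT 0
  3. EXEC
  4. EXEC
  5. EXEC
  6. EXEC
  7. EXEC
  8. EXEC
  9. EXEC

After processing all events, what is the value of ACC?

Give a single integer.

Event 1 (EXEC): [MAIN] PC=0: DEC 1 -> ACC=-1
Event 2 (INT 0): INT 0 arrives: push (MAIN, PC=1), enter IRQ0 at PC=0 (depth now 1)
Event 3 (EXEC): [IRQ0] PC=0: INC 4 -> ACC=3
Event 4 (EXEC): [IRQ0] PC=1: IRET -> resume MAIN at PC=1 (depth now 0)
Event 5 (EXEC): [MAIN] PC=1: NOP
Event 6 (EXEC): [MAIN] PC=2: INC 5 -> ACC=8
Event 7 (EXEC): [MAIN] PC=3: NOP
Event 8 (EXEC): [MAIN] PC=4: INC 3 -> ACC=11
Event 9 (EXEC): [MAIN] PC=5: HALT

Answer: 11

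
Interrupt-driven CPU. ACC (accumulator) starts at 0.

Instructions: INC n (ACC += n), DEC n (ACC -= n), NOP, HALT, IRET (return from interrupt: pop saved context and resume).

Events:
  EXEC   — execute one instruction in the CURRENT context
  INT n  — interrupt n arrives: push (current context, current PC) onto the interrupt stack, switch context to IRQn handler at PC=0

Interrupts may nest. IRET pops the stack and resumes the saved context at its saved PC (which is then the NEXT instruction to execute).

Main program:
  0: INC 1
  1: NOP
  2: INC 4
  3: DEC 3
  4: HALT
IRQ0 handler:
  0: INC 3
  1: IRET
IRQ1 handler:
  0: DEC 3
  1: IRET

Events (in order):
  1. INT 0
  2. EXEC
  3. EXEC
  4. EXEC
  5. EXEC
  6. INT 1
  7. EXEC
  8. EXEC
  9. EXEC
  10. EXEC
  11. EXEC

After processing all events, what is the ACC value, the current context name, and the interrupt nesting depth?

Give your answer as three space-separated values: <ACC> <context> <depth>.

Event 1 (INT 0): INT 0 arrives: push (MAIN, PC=0), enter IRQ0 at PC=0 (depth now 1)
Event 2 (EXEC): [IRQ0] PC=0: INC 3 -> ACC=3
Event 3 (EXEC): [IRQ0] PC=1: IRET -> resume MAIN at PC=0 (depth now 0)
Event 4 (EXEC): [MAIN] PC=0: INC 1 -> ACC=4
Event 5 (EXEC): [MAIN] PC=1: NOP
Event 6 (INT 1): INT 1 arrives: push (MAIN, PC=2), enter IRQ1 at PC=0 (depth now 1)
Event 7 (EXEC): [IRQ1] PC=0: DEC 3 -> ACC=1
Event 8 (EXEC): [IRQ1] PC=1: IRET -> resume MAIN at PC=2 (depth now 0)
Event 9 (EXEC): [MAIN] PC=2: INC 4 -> ACC=5
Event 10 (EXEC): [MAIN] PC=3: DEC 3 -> ACC=2
Event 11 (EXEC): [MAIN] PC=4: HALT

Answer: 2 MAIN 0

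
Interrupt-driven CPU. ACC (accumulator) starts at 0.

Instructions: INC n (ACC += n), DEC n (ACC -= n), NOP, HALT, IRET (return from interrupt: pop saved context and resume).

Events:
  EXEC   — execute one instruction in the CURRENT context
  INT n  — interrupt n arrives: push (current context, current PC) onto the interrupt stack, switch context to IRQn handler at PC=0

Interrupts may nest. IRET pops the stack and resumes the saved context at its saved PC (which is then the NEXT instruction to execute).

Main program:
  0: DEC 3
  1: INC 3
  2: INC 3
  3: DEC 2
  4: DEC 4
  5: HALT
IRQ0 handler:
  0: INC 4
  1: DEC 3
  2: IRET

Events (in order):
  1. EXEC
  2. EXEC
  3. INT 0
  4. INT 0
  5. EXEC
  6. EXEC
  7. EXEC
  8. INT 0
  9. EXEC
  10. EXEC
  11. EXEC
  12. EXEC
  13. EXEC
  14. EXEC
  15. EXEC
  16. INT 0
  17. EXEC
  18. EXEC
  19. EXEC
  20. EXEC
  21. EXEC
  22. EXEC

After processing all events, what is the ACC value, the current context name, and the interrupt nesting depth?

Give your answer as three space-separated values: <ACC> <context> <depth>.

Answer: 1 MAIN 0

Derivation:
Event 1 (EXEC): [MAIN] PC=0: DEC 3 -> ACC=-3
Event 2 (EXEC): [MAIN] PC=1: INC 3 -> ACC=0
Event 3 (INT 0): INT 0 arrives: push (MAIN, PC=2), enter IRQ0 at PC=0 (depth now 1)
Event 4 (INT 0): INT 0 arrives: push (IRQ0, PC=0), enter IRQ0 at PC=0 (depth now 2)
Event 5 (EXEC): [IRQ0] PC=0: INC 4 -> ACC=4
Event 6 (EXEC): [IRQ0] PC=1: DEC 3 -> ACC=1
Event 7 (EXEC): [IRQ0] PC=2: IRET -> resume IRQ0 at PC=0 (depth now 1)
Event 8 (INT 0): INT 0 arrives: push (IRQ0, PC=0), enter IRQ0 at PC=0 (depth now 2)
Event 9 (EXEC): [IRQ0] PC=0: INC 4 -> ACC=5
Event 10 (EXEC): [IRQ0] PC=1: DEC 3 -> ACC=2
Event 11 (EXEC): [IRQ0] PC=2: IRET -> resume IRQ0 at PC=0 (depth now 1)
Event 12 (EXEC): [IRQ0] PC=0: INC 4 -> ACC=6
Event 13 (EXEC): [IRQ0] PC=1: DEC 3 -> ACC=3
Event 14 (EXEC): [IRQ0] PC=2: IRET -> resume MAIN at PC=2 (depth now 0)
Event 15 (EXEC): [MAIN] PC=2: INC 3 -> ACC=6
Event 16 (INT 0): INT 0 arrives: push (MAIN, PC=3), enter IRQ0 at PC=0 (depth now 1)
Event 17 (EXEC): [IRQ0] PC=0: INC 4 -> ACC=10
Event 18 (EXEC): [IRQ0] PC=1: DEC 3 -> ACC=7
Event 19 (EXEC): [IRQ0] PC=2: IRET -> resume MAIN at PC=3 (depth now 0)
Event 20 (EXEC): [MAIN] PC=3: DEC 2 -> ACC=5
Event 21 (EXEC): [MAIN] PC=4: DEC 4 -> ACC=1
Event 22 (EXEC): [MAIN] PC=5: HALT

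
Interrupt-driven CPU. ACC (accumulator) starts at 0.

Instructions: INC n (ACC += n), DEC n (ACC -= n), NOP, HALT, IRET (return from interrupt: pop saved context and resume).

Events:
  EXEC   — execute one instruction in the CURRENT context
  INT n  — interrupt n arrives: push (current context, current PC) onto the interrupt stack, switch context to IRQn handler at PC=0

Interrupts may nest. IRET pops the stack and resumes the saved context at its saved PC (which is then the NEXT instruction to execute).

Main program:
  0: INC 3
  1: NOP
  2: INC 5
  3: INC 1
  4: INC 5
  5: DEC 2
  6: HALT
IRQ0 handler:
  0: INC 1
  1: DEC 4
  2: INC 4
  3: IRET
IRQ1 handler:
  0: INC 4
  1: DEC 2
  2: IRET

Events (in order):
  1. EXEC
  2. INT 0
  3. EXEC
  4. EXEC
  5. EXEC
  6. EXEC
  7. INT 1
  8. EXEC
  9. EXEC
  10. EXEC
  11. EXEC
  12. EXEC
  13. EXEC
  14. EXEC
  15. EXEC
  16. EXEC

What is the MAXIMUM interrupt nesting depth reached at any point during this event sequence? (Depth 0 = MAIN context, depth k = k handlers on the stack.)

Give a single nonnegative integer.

Event 1 (EXEC): [MAIN] PC=0: INC 3 -> ACC=3 [depth=0]
Event 2 (INT 0): INT 0 arrives: push (MAIN, PC=1), enter IRQ0 at PC=0 (depth now 1) [depth=1]
Event 3 (EXEC): [IRQ0] PC=0: INC 1 -> ACC=4 [depth=1]
Event 4 (EXEC): [IRQ0] PC=1: DEC 4 -> ACC=0 [depth=1]
Event 5 (EXEC): [IRQ0] PC=2: INC 4 -> ACC=4 [depth=1]
Event 6 (EXEC): [IRQ0] PC=3: IRET -> resume MAIN at PC=1 (depth now 0) [depth=0]
Event 7 (INT 1): INT 1 arrives: push (MAIN, PC=1), enter IRQ1 at PC=0 (depth now 1) [depth=1]
Event 8 (EXEC): [IRQ1] PC=0: INC 4 -> ACC=8 [depth=1]
Event 9 (EXEC): [IRQ1] PC=1: DEC 2 -> ACC=6 [depth=1]
Event 10 (EXEC): [IRQ1] PC=2: IRET -> resume MAIN at PC=1 (depth now 0) [depth=0]
Event 11 (EXEC): [MAIN] PC=1: NOP [depth=0]
Event 12 (EXEC): [MAIN] PC=2: INC 5 -> ACC=11 [depth=0]
Event 13 (EXEC): [MAIN] PC=3: INC 1 -> ACC=12 [depth=0]
Event 14 (EXEC): [MAIN] PC=4: INC 5 -> ACC=17 [depth=0]
Event 15 (EXEC): [MAIN] PC=5: DEC 2 -> ACC=15 [depth=0]
Event 16 (EXEC): [MAIN] PC=6: HALT [depth=0]
Max depth observed: 1

Answer: 1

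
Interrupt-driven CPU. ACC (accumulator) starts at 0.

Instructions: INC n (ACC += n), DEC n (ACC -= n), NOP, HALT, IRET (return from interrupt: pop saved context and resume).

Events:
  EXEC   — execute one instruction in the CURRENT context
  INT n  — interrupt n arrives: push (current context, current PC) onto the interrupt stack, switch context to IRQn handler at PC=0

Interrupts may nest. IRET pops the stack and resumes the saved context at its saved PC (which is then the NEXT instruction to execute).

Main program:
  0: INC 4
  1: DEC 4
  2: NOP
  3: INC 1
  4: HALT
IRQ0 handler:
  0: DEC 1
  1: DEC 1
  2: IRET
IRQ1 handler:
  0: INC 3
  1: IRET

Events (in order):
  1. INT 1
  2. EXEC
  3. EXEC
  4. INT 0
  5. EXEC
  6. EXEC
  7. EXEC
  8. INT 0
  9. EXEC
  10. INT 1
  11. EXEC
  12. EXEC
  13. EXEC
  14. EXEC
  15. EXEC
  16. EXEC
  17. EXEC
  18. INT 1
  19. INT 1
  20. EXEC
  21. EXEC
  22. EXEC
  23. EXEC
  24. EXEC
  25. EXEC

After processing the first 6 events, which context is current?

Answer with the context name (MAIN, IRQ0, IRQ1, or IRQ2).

Event 1 (INT 1): INT 1 arrives: push (MAIN, PC=0), enter IRQ1 at PC=0 (depth now 1)
Event 2 (EXEC): [IRQ1] PC=0: INC 3 -> ACC=3
Event 3 (EXEC): [IRQ1] PC=1: IRET -> resume MAIN at PC=0 (depth now 0)
Event 4 (INT 0): INT 0 arrives: push (MAIN, PC=0), enter IRQ0 at PC=0 (depth now 1)
Event 5 (EXEC): [IRQ0] PC=0: DEC 1 -> ACC=2
Event 6 (EXEC): [IRQ0] PC=1: DEC 1 -> ACC=1

Answer: IRQ0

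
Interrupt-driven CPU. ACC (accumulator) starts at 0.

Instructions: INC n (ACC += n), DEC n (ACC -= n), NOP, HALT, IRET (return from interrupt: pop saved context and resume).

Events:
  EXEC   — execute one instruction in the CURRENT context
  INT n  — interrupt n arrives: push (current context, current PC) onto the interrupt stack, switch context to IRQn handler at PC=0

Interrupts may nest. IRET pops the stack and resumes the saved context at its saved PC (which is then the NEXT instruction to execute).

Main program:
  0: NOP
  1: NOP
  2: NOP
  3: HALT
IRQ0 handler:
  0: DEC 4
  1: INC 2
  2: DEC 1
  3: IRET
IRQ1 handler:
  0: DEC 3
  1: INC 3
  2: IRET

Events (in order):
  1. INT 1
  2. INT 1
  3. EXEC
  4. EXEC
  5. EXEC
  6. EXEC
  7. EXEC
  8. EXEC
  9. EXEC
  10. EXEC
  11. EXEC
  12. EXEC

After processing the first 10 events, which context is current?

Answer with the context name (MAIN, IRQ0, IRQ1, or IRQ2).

Answer: MAIN

Derivation:
Event 1 (INT 1): INT 1 arrives: push (MAIN, PC=0), enter IRQ1 at PC=0 (depth now 1)
Event 2 (INT 1): INT 1 arrives: push (IRQ1, PC=0), enter IRQ1 at PC=0 (depth now 2)
Event 3 (EXEC): [IRQ1] PC=0: DEC 3 -> ACC=-3
Event 4 (EXEC): [IRQ1] PC=1: INC 3 -> ACC=0
Event 5 (EXEC): [IRQ1] PC=2: IRET -> resume IRQ1 at PC=0 (depth now 1)
Event 6 (EXEC): [IRQ1] PC=0: DEC 3 -> ACC=-3
Event 7 (EXEC): [IRQ1] PC=1: INC 3 -> ACC=0
Event 8 (EXEC): [IRQ1] PC=2: IRET -> resume MAIN at PC=0 (depth now 0)
Event 9 (EXEC): [MAIN] PC=0: NOP
Event 10 (EXEC): [MAIN] PC=1: NOP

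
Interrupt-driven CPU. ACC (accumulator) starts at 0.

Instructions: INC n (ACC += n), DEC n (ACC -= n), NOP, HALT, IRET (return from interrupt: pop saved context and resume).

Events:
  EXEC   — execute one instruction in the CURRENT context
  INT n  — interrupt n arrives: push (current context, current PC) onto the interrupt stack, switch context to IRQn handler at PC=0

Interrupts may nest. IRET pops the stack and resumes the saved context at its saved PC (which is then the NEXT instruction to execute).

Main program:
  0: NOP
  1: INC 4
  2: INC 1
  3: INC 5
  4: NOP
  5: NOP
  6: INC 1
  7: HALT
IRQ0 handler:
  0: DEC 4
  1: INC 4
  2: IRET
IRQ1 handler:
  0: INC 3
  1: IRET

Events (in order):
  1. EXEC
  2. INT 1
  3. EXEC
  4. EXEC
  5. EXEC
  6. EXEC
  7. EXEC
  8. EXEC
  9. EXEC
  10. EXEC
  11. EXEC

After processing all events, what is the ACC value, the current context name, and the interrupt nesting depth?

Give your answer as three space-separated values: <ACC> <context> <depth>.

Answer: 14 MAIN 0

Derivation:
Event 1 (EXEC): [MAIN] PC=0: NOP
Event 2 (INT 1): INT 1 arrives: push (MAIN, PC=1), enter IRQ1 at PC=0 (depth now 1)
Event 3 (EXEC): [IRQ1] PC=0: INC 3 -> ACC=3
Event 4 (EXEC): [IRQ1] PC=1: IRET -> resume MAIN at PC=1 (depth now 0)
Event 5 (EXEC): [MAIN] PC=1: INC 4 -> ACC=7
Event 6 (EXEC): [MAIN] PC=2: INC 1 -> ACC=8
Event 7 (EXEC): [MAIN] PC=3: INC 5 -> ACC=13
Event 8 (EXEC): [MAIN] PC=4: NOP
Event 9 (EXEC): [MAIN] PC=5: NOP
Event 10 (EXEC): [MAIN] PC=6: INC 1 -> ACC=14
Event 11 (EXEC): [MAIN] PC=7: HALT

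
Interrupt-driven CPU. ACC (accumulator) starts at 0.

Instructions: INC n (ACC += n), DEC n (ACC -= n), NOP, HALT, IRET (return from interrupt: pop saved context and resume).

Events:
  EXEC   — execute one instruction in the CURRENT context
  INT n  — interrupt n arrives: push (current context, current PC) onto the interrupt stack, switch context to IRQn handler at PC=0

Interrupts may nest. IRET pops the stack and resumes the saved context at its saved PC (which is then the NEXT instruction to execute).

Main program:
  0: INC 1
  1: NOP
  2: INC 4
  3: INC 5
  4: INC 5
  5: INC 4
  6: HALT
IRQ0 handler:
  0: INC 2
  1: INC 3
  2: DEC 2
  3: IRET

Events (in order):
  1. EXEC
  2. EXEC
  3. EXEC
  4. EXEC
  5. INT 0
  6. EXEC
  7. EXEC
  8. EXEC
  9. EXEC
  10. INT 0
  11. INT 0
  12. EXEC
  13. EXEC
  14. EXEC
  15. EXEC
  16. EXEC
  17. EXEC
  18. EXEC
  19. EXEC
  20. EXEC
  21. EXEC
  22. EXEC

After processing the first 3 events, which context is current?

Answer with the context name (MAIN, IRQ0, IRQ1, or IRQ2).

Answer: MAIN

Derivation:
Event 1 (EXEC): [MAIN] PC=0: INC 1 -> ACC=1
Event 2 (EXEC): [MAIN] PC=1: NOP
Event 3 (EXEC): [MAIN] PC=2: INC 4 -> ACC=5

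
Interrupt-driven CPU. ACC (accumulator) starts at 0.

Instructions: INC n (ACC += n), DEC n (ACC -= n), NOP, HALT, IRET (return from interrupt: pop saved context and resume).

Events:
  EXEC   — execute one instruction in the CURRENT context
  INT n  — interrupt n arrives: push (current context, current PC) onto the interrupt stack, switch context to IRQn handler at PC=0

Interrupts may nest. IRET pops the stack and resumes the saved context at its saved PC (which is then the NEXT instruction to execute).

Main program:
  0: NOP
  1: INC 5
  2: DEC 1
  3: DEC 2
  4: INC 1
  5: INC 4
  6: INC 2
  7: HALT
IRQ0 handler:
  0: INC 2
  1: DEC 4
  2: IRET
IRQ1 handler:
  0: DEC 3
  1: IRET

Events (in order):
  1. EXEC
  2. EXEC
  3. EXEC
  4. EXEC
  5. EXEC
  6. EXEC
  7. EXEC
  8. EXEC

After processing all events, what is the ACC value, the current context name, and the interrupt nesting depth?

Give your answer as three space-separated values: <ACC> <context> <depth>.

Answer: 9 MAIN 0

Derivation:
Event 1 (EXEC): [MAIN] PC=0: NOP
Event 2 (EXEC): [MAIN] PC=1: INC 5 -> ACC=5
Event 3 (EXEC): [MAIN] PC=2: DEC 1 -> ACC=4
Event 4 (EXEC): [MAIN] PC=3: DEC 2 -> ACC=2
Event 5 (EXEC): [MAIN] PC=4: INC 1 -> ACC=3
Event 6 (EXEC): [MAIN] PC=5: INC 4 -> ACC=7
Event 7 (EXEC): [MAIN] PC=6: INC 2 -> ACC=9
Event 8 (EXEC): [MAIN] PC=7: HALT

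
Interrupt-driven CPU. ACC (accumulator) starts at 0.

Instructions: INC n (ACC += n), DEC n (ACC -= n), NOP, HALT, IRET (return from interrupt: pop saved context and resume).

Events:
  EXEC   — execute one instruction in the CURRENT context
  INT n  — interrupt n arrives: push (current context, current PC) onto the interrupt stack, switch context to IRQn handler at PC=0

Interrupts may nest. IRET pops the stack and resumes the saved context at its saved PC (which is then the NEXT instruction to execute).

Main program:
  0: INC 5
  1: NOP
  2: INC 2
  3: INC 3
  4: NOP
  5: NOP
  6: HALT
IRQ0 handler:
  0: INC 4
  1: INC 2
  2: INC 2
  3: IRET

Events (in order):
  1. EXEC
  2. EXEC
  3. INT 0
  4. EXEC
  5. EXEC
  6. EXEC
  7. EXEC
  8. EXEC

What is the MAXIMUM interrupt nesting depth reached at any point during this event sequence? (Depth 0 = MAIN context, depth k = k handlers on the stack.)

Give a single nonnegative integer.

Answer: 1

Derivation:
Event 1 (EXEC): [MAIN] PC=0: INC 5 -> ACC=5 [depth=0]
Event 2 (EXEC): [MAIN] PC=1: NOP [depth=0]
Event 3 (INT 0): INT 0 arrives: push (MAIN, PC=2), enter IRQ0 at PC=0 (depth now 1) [depth=1]
Event 4 (EXEC): [IRQ0] PC=0: INC 4 -> ACC=9 [depth=1]
Event 5 (EXEC): [IRQ0] PC=1: INC 2 -> ACC=11 [depth=1]
Event 6 (EXEC): [IRQ0] PC=2: INC 2 -> ACC=13 [depth=1]
Event 7 (EXEC): [IRQ0] PC=3: IRET -> resume MAIN at PC=2 (depth now 0) [depth=0]
Event 8 (EXEC): [MAIN] PC=2: INC 2 -> ACC=15 [depth=0]
Max depth observed: 1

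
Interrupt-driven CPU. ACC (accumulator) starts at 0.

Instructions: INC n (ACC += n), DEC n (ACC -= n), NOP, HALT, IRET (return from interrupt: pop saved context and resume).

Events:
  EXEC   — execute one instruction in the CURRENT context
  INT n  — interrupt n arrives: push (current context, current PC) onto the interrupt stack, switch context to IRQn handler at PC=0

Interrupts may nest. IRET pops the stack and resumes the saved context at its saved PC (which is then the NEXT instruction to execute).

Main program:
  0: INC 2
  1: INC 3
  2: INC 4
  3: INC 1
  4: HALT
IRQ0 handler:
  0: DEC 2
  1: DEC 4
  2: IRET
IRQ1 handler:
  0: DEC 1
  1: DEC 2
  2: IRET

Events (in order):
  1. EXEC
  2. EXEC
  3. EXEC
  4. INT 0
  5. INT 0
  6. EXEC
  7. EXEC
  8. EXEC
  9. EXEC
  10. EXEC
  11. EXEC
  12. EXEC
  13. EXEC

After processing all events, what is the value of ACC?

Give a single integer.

Event 1 (EXEC): [MAIN] PC=0: INC 2 -> ACC=2
Event 2 (EXEC): [MAIN] PC=1: INC 3 -> ACC=5
Event 3 (EXEC): [MAIN] PC=2: INC 4 -> ACC=9
Event 4 (INT 0): INT 0 arrives: push (MAIN, PC=3), enter IRQ0 at PC=0 (depth now 1)
Event 5 (INT 0): INT 0 arrives: push (IRQ0, PC=0), enter IRQ0 at PC=0 (depth now 2)
Event 6 (EXEC): [IRQ0] PC=0: DEC 2 -> ACC=7
Event 7 (EXEC): [IRQ0] PC=1: DEC 4 -> ACC=3
Event 8 (EXEC): [IRQ0] PC=2: IRET -> resume IRQ0 at PC=0 (depth now 1)
Event 9 (EXEC): [IRQ0] PC=0: DEC 2 -> ACC=1
Event 10 (EXEC): [IRQ0] PC=1: DEC 4 -> ACC=-3
Event 11 (EXEC): [IRQ0] PC=2: IRET -> resume MAIN at PC=3 (depth now 0)
Event 12 (EXEC): [MAIN] PC=3: INC 1 -> ACC=-2
Event 13 (EXEC): [MAIN] PC=4: HALT

Answer: -2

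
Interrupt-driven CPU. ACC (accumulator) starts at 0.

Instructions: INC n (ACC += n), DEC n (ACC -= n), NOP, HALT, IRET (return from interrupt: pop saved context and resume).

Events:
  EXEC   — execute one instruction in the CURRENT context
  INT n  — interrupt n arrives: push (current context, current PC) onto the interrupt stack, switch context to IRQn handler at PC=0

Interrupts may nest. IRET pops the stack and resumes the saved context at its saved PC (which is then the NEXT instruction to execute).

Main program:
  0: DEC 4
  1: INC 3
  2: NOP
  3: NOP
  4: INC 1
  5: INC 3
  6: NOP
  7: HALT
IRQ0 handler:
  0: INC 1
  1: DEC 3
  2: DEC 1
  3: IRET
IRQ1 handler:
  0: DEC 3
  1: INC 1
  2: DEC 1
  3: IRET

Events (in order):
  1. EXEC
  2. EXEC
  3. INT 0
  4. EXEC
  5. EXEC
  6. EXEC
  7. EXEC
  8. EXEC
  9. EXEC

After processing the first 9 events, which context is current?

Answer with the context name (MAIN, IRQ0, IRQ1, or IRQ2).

Answer: MAIN

Derivation:
Event 1 (EXEC): [MAIN] PC=0: DEC 4 -> ACC=-4
Event 2 (EXEC): [MAIN] PC=1: INC 3 -> ACC=-1
Event 3 (INT 0): INT 0 arrives: push (MAIN, PC=2), enter IRQ0 at PC=0 (depth now 1)
Event 4 (EXEC): [IRQ0] PC=0: INC 1 -> ACC=0
Event 5 (EXEC): [IRQ0] PC=1: DEC 3 -> ACC=-3
Event 6 (EXEC): [IRQ0] PC=2: DEC 1 -> ACC=-4
Event 7 (EXEC): [IRQ0] PC=3: IRET -> resume MAIN at PC=2 (depth now 0)
Event 8 (EXEC): [MAIN] PC=2: NOP
Event 9 (EXEC): [MAIN] PC=3: NOP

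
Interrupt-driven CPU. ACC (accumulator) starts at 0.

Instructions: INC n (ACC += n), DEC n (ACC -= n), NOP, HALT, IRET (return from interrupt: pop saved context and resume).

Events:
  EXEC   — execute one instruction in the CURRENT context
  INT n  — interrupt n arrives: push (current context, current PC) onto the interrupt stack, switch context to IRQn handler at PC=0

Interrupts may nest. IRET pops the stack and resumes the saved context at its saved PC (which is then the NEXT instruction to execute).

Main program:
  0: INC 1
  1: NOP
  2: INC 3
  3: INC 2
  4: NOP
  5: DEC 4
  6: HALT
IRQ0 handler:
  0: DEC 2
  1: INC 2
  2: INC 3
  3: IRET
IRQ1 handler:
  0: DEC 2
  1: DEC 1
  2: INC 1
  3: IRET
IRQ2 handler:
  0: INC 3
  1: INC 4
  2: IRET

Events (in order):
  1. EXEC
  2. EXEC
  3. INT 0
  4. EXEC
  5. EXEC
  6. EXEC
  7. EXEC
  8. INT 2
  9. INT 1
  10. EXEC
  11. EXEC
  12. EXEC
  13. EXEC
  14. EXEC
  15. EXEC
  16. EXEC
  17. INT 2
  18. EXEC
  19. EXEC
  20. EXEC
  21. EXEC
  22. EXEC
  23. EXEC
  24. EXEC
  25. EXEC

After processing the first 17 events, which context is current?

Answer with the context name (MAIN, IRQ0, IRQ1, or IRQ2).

Event 1 (EXEC): [MAIN] PC=0: INC 1 -> ACC=1
Event 2 (EXEC): [MAIN] PC=1: NOP
Event 3 (INT 0): INT 0 arrives: push (MAIN, PC=2), enter IRQ0 at PC=0 (depth now 1)
Event 4 (EXEC): [IRQ0] PC=0: DEC 2 -> ACC=-1
Event 5 (EXEC): [IRQ0] PC=1: INC 2 -> ACC=1
Event 6 (EXEC): [IRQ0] PC=2: INC 3 -> ACC=4
Event 7 (EXEC): [IRQ0] PC=3: IRET -> resume MAIN at PC=2 (depth now 0)
Event 8 (INT 2): INT 2 arrives: push (MAIN, PC=2), enter IRQ2 at PC=0 (depth now 1)
Event 9 (INT 1): INT 1 arrives: push (IRQ2, PC=0), enter IRQ1 at PC=0 (depth now 2)
Event 10 (EXEC): [IRQ1] PC=0: DEC 2 -> ACC=2
Event 11 (EXEC): [IRQ1] PC=1: DEC 1 -> ACC=1
Event 12 (EXEC): [IRQ1] PC=2: INC 1 -> ACC=2
Event 13 (EXEC): [IRQ1] PC=3: IRET -> resume IRQ2 at PC=0 (depth now 1)
Event 14 (EXEC): [IRQ2] PC=0: INC 3 -> ACC=5
Event 15 (EXEC): [IRQ2] PC=1: INC 4 -> ACC=9
Event 16 (EXEC): [IRQ2] PC=2: IRET -> resume MAIN at PC=2 (depth now 0)
Event 17 (INT 2): INT 2 arrives: push (MAIN, PC=2), enter IRQ2 at PC=0 (depth now 1)

Answer: IRQ2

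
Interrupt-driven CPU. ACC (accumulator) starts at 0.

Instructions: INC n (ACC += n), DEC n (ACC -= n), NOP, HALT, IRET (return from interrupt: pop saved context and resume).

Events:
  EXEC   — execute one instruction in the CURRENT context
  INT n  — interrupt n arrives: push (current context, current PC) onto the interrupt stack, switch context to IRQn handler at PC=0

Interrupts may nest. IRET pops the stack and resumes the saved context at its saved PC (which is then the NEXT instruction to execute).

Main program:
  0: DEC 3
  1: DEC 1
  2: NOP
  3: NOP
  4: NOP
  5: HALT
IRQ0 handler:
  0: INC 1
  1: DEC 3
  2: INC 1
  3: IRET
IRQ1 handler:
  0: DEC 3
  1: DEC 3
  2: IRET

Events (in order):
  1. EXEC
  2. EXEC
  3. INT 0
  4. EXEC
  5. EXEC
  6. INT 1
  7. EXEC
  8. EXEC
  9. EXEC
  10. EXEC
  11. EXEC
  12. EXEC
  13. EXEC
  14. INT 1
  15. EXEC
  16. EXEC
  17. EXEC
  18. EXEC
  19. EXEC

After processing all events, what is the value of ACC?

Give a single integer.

Answer: -17

Derivation:
Event 1 (EXEC): [MAIN] PC=0: DEC 3 -> ACC=-3
Event 2 (EXEC): [MAIN] PC=1: DEC 1 -> ACC=-4
Event 3 (INT 0): INT 0 arrives: push (MAIN, PC=2), enter IRQ0 at PC=0 (depth now 1)
Event 4 (EXEC): [IRQ0] PC=0: INC 1 -> ACC=-3
Event 5 (EXEC): [IRQ0] PC=1: DEC 3 -> ACC=-6
Event 6 (INT 1): INT 1 arrives: push (IRQ0, PC=2), enter IRQ1 at PC=0 (depth now 2)
Event 7 (EXEC): [IRQ1] PC=0: DEC 3 -> ACC=-9
Event 8 (EXEC): [IRQ1] PC=1: DEC 3 -> ACC=-12
Event 9 (EXEC): [IRQ1] PC=2: IRET -> resume IRQ0 at PC=2 (depth now 1)
Event 10 (EXEC): [IRQ0] PC=2: INC 1 -> ACC=-11
Event 11 (EXEC): [IRQ0] PC=3: IRET -> resume MAIN at PC=2 (depth now 0)
Event 12 (EXEC): [MAIN] PC=2: NOP
Event 13 (EXEC): [MAIN] PC=3: NOP
Event 14 (INT 1): INT 1 arrives: push (MAIN, PC=4), enter IRQ1 at PC=0 (depth now 1)
Event 15 (EXEC): [IRQ1] PC=0: DEC 3 -> ACC=-14
Event 16 (EXEC): [IRQ1] PC=1: DEC 3 -> ACC=-17
Event 17 (EXEC): [IRQ1] PC=2: IRET -> resume MAIN at PC=4 (depth now 0)
Event 18 (EXEC): [MAIN] PC=4: NOP
Event 19 (EXEC): [MAIN] PC=5: HALT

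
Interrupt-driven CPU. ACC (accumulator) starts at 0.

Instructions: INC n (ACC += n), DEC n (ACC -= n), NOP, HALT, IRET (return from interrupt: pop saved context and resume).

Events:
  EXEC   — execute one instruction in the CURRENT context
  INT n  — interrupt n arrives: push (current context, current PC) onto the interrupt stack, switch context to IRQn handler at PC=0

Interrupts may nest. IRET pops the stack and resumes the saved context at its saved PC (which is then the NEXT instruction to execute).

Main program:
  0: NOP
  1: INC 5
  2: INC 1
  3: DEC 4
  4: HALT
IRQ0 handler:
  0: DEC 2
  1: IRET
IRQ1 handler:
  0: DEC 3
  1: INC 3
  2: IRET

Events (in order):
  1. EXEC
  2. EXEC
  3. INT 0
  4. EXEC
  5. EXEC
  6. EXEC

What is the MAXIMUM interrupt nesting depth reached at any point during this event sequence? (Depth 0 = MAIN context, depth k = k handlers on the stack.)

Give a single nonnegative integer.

Answer: 1

Derivation:
Event 1 (EXEC): [MAIN] PC=0: NOP [depth=0]
Event 2 (EXEC): [MAIN] PC=1: INC 5 -> ACC=5 [depth=0]
Event 3 (INT 0): INT 0 arrives: push (MAIN, PC=2), enter IRQ0 at PC=0 (depth now 1) [depth=1]
Event 4 (EXEC): [IRQ0] PC=0: DEC 2 -> ACC=3 [depth=1]
Event 5 (EXEC): [IRQ0] PC=1: IRET -> resume MAIN at PC=2 (depth now 0) [depth=0]
Event 6 (EXEC): [MAIN] PC=2: INC 1 -> ACC=4 [depth=0]
Max depth observed: 1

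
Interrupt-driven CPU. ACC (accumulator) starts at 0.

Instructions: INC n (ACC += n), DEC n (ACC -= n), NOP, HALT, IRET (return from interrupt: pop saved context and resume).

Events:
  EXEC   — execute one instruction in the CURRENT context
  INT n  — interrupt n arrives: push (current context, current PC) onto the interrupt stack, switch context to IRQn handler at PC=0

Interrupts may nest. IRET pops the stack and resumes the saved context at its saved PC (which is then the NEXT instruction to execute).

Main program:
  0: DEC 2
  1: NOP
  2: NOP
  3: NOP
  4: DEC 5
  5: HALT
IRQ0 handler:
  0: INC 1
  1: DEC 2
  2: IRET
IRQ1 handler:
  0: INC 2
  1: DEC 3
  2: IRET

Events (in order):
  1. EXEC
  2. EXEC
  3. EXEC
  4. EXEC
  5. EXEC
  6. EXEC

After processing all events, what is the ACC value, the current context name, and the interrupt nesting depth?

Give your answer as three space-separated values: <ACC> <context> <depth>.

Answer: -7 MAIN 0

Derivation:
Event 1 (EXEC): [MAIN] PC=0: DEC 2 -> ACC=-2
Event 2 (EXEC): [MAIN] PC=1: NOP
Event 3 (EXEC): [MAIN] PC=2: NOP
Event 4 (EXEC): [MAIN] PC=3: NOP
Event 5 (EXEC): [MAIN] PC=4: DEC 5 -> ACC=-7
Event 6 (EXEC): [MAIN] PC=5: HALT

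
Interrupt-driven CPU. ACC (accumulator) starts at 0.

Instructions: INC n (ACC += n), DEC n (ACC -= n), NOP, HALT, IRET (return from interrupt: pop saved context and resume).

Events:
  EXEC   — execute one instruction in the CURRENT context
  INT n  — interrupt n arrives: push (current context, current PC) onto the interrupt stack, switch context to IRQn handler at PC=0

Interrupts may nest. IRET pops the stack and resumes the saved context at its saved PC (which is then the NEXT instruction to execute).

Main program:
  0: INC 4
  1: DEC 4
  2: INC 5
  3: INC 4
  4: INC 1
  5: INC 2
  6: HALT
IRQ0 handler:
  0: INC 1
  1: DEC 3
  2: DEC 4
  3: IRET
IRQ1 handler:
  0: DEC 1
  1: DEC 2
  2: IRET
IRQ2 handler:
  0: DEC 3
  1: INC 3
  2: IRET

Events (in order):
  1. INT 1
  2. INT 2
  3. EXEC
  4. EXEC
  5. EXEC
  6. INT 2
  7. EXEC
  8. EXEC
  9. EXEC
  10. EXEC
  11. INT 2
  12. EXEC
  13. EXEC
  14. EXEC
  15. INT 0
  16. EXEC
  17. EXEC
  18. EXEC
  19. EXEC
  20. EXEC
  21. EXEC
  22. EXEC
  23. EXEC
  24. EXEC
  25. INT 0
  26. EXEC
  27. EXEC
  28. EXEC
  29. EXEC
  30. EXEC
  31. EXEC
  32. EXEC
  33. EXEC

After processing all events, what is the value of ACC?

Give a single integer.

Answer: -3

Derivation:
Event 1 (INT 1): INT 1 arrives: push (MAIN, PC=0), enter IRQ1 at PC=0 (depth now 1)
Event 2 (INT 2): INT 2 arrives: push (IRQ1, PC=0), enter IRQ2 at PC=0 (depth now 2)
Event 3 (EXEC): [IRQ2] PC=0: DEC 3 -> ACC=-3
Event 4 (EXEC): [IRQ2] PC=1: INC 3 -> ACC=0
Event 5 (EXEC): [IRQ2] PC=2: IRET -> resume IRQ1 at PC=0 (depth now 1)
Event 6 (INT 2): INT 2 arrives: push (IRQ1, PC=0), enter IRQ2 at PC=0 (depth now 2)
Event 7 (EXEC): [IRQ2] PC=0: DEC 3 -> ACC=-3
Event 8 (EXEC): [IRQ2] PC=1: INC 3 -> ACC=0
Event 9 (EXEC): [IRQ2] PC=2: IRET -> resume IRQ1 at PC=0 (depth now 1)
Event 10 (EXEC): [IRQ1] PC=0: DEC 1 -> ACC=-1
Event 11 (INT 2): INT 2 arrives: push (IRQ1, PC=1), enter IRQ2 at PC=0 (depth now 2)
Event 12 (EXEC): [IRQ2] PC=0: DEC 3 -> ACC=-4
Event 13 (EXEC): [IRQ2] PC=1: INC 3 -> ACC=-1
Event 14 (EXEC): [IRQ2] PC=2: IRET -> resume IRQ1 at PC=1 (depth now 1)
Event 15 (INT 0): INT 0 arrives: push (IRQ1, PC=1), enter IRQ0 at PC=0 (depth now 2)
Event 16 (EXEC): [IRQ0] PC=0: INC 1 -> ACC=0
Event 17 (EXEC): [IRQ0] PC=1: DEC 3 -> ACC=-3
Event 18 (EXEC): [IRQ0] PC=2: DEC 4 -> ACC=-7
Event 19 (EXEC): [IRQ0] PC=3: IRET -> resume IRQ1 at PC=1 (depth now 1)
Event 20 (EXEC): [IRQ1] PC=1: DEC 2 -> ACC=-9
Event 21 (EXEC): [IRQ1] PC=2: IRET -> resume MAIN at PC=0 (depth now 0)
Event 22 (EXEC): [MAIN] PC=0: INC 4 -> ACC=-5
Event 23 (EXEC): [MAIN] PC=1: DEC 4 -> ACC=-9
Event 24 (EXEC): [MAIN] PC=2: INC 5 -> ACC=-4
Event 25 (INT 0): INT 0 arrives: push (MAIN, PC=3), enter IRQ0 at PC=0 (depth now 1)
Event 26 (EXEC): [IRQ0] PC=0: INC 1 -> ACC=-3
Event 27 (EXEC): [IRQ0] PC=1: DEC 3 -> ACC=-6
Event 28 (EXEC): [IRQ0] PC=2: DEC 4 -> ACC=-10
Event 29 (EXEC): [IRQ0] PC=3: IRET -> resume MAIN at PC=3 (depth now 0)
Event 30 (EXEC): [MAIN] PC=3: INC 4 -> ACC=-6
Event 31 (EXEC): [MAIN] PC=4: INC 1 -> ACC=-5
Event 32 (EXEC): [MAIN] PC=5: INC 2 -> ACC=-3
Event 33 (EXEC): [MAIN] PC=6: HALT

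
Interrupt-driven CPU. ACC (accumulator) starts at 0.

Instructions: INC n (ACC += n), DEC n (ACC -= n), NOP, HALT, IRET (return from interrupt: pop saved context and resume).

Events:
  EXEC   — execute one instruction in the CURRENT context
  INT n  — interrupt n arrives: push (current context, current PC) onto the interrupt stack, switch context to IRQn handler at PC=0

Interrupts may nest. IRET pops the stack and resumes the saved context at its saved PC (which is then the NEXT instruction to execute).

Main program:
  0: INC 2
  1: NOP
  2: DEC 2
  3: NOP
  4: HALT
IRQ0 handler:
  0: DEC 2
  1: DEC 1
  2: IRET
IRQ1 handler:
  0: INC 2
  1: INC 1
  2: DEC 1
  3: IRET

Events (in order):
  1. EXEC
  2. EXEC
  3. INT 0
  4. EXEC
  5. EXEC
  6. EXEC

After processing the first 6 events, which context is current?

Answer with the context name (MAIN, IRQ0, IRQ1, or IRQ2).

Answer: MAIN

Derivation:
Event 1 (EXEC): [MAIN] PC=0: INC 2 -> ACC=2
Event 2 (EXEC): [MAIN] PC=1: NOP
Event 3 (INT 0): INT 0 arrives: push (MAIN, PC=2), enter IRQ0 at PC=0 (depth now 1)
Event 4 (EXEC): [IRQ0] PC=0: DEC 2 -> ACC=0
Event 5 (EXEC): [IRQ0] PC=1: DEC 1 -> ACC=-1
Event 6 (EXEC): [IRQ0] PC=2: IRET -> resume MAIN at PC=2 (depth now 0)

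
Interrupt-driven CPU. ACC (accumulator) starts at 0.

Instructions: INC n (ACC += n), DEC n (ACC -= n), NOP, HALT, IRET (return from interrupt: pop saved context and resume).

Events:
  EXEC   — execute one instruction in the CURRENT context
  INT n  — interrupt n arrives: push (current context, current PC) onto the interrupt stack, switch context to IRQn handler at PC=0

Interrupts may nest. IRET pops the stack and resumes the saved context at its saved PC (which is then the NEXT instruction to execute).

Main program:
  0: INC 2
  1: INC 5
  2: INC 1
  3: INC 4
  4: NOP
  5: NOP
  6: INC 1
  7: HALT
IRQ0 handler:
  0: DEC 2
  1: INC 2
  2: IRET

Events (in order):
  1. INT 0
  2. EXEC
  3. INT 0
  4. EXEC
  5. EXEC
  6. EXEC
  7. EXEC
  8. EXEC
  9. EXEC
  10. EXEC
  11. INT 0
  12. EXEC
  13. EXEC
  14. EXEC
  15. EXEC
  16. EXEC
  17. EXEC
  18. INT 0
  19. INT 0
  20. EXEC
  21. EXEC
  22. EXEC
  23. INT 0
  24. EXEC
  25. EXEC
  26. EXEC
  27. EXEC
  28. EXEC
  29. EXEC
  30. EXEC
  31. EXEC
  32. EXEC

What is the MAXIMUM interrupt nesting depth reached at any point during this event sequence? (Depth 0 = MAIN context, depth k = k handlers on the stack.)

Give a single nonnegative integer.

Event 1 (INT 0): INT 0 arrives: push (MAIN, PC=0), enter IRQ0 at PC=0 (depth now 1) [depth=1]
Event 2 (EXEC): [IRQ0] PC=0: DEC 2 -> ACC=-2 [depth=1]
Event 3 (INT 0): INT 0 arrives: push (IRQ0, PC=1), enter IRQ0 at PC=0 (depth now 2) [depth=2]
Event 4 (EXEC): [IRQ0] PC=0: DEC 2 -> ACC=-4 [depth=2]
Event 5 (EXEC): [IRQ0] PC=1: INC 2 -> ACC=-2 [depth=2]
Event 6 (EXEC): [IRQ0] PC=2: IRET -> resume IRQ0 at PC=1 (depth now 1) [depth=1]
Event 7 (EXEC): [IRQ0] PC=1: INC 2 -> ACC=0 [depth=1]
Event 8 (EXEC): [IRQ0] PC=2: IRET -> resume MAIN at PC=0 (depth now 0) [depth=0]
Event 9 (EXEC): [MAIN] PC=0: INC 2 -> ACC=2 [depth=0]
Event 10 (EXEC): [MAIN] PC=1: INC 5 -> ACC=7 [depth=0]
Event 11 (INT 0): INT 0 arrives: push (MAIN, PC=2), enter IRQ0 at PC=0 (depth now 1) [depth=1]
Event 12 (EXEC): [IRQ0] PC=0: DEC 2 -> ACC=5 [depth=1]
Event 13 (EXEC): [IRQ0] PC=1: INC 2 -> ACC=7 [depth=1]
Event 14 (EXEC): [IRQ0] PC=2: IRET -> resume MAIN at PC=2 (depth now 0) [depth=0]
Event 15 (EXEC): [MAIN] PC=2: INC 1 -> ACC=8 [depth=0]
Event 16 (EXEC): [MAIN] PC=3: INC 4 -> ACC=12 [depth=0]
Event 17 (EXEC): [MAIN] PC=4: NOP [depth=0]
Event 18 (INT 0): INT 0 arrives: push (MAIN, PC=5), enter IRQ0 at PC=0 (depth now 1) [depth=1]
Event 19 (INT 0): INT 0 arrives: push (IRQ0, PC=0), enter IRQ0 at PC=0 (depth now 2) [depth=2]
Event 20 (EXEC): [IRQ0] PC=0: DEC 2 -> ACC=10 [depth=2]
Event 21 (EXEC): [IRQ0] PC=1: INC 2 -> ACC=12 [depth=2]
Event 22 (EXEC): [IRQ0] PC=2: IRET -> resume IRQ0 at PC=0 (depth now 1) [depth=1]
Event 23 (INT 0): INT 0 arrives: push (IRQ0, PC=0), enter IRQ0 at PC=0 (depth now 2) [depth=2]
Event 24 (EXEC): [IRQ0] PC=0: DEC 2 -> ACC=10 [depth=2]
Event 25 (EXEC): [IRQ0] PC=1: INC 2 -> ACC=12 [depth=2]
Event 26 (EXEC): [IRQ0] PC=2: IRET -> resume IRQ0 at PC=0 (depth now 1) [depth=1]
Event 27 (EXEC): [IRQ0] PC=0: DEC 2 -> ACC=10 [depth=1]
Event 28 (EXEC): [IRQ0] PC=1: INC 2 -> ACC=12 [depth=1]
Event 29 (EXEC): [IRQ0] PC=2: IRET -> resume MAIN at PC=5 (depth now 0) [depth=0]
Event 30 (EXEC): [MAIN] PC=5: NOP [depth=0]
Event 31 (EXEC): [MAIN] PC=6: INC 1 -> ACC=13 [depth=0]
Event 32 (EXEC): [MAIN] PC=7: HALT [depth=0]
Max depth observed: 2

Answer: 2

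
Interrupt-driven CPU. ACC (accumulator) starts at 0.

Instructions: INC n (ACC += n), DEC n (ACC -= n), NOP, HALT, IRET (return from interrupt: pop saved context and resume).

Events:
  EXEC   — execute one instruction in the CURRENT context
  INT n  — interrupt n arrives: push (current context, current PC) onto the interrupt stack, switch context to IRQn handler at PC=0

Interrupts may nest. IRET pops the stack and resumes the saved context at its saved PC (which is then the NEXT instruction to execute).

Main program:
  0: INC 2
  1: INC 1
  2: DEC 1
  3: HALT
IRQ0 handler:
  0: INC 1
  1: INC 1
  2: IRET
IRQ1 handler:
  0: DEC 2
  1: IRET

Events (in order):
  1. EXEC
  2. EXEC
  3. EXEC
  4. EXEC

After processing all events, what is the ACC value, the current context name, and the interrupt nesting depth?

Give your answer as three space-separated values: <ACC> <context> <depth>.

Answer: 2 MAIN 0

Derivation:
Event 1 (EXEC): [MAIN] PC=0: INC 2 -> ACC=2
Event 2 (EXEC): [MAIN] PC=1: INC 1 -> ACC=3
Event 3 (EXEC): [MAIN] PC=2: DEC 1 -> ACC=2
Event 4 (EXEC): [MAIN] PC=3: HALT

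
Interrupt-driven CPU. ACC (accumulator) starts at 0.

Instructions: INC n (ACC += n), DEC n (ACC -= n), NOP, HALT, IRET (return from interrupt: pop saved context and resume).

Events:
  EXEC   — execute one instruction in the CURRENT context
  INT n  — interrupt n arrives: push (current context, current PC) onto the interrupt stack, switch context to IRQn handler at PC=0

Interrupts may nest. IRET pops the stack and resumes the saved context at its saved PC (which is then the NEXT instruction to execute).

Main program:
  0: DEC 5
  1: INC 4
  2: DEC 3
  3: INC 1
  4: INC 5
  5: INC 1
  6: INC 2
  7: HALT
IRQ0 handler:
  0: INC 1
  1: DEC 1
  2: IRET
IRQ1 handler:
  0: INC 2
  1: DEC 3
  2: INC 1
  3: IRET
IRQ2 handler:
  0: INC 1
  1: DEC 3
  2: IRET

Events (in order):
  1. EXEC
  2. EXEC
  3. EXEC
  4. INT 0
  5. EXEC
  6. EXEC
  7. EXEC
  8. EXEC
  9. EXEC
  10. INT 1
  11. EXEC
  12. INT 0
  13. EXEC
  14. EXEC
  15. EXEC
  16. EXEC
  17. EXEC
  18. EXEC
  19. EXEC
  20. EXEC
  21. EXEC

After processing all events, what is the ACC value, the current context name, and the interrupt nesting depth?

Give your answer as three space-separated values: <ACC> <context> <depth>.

Answer: 5 MAIN 0

Derivation:
Event 1 (EXEC): [MAIN] PC=0: DEC 5 -> ACC=-5
Event 2 (EXEC): [MAIN] PC=1: INC 4 -> ACC=-1
Event 3 (EXEC): [MAIN] PC=2: DEC 3 -> ACC=-4
Event 4 (INT 0): INT 0 arrives: push (MAIN, PC=3), enter IRQ0 at PC=0 (depth now 1)
Event 5 (EXEC): [IRQ0] PC=0: INC 1 -> ACC=-3
Event 6 (EXEC): [IRQ0] PC=1: DEC 1 -> ACC=-4
Event 7 (EXEC): [IRQ0] PC=2: IRET -> resume MAIN at PC=3 (depth now 0)
Event 8 (EXEC): [MAIN] PC=3: INC 1 -> ACC=-3
Event 9 (EXEC): [MAIN] PC=4: INC 5 -> ACC=2
Event 10 (INT 1): INT 1 arrives: push (MAIN, PC=5), enter IRQ1 at PC=0 (depth now 1)
Event 11 (EXEC): [IRQ1] PC=0: INC 2 -> ACC=4
Event 12 (INT 0): INT 0 arrives: push (IRQ1, PC=1), enter IRQ0 at PC=0 (depth now 2)
Event 13 (EXEC): [IRQ0] PC=0: INC 1 -> ACC=5
Event 14 (EXEC): [IRQ0] PC=1: DEC 1 -> ACC=4
Event 15 (EXEC): [IRQ0] PC=2: IRET -> resume IRQ1 at PC=1 (depth now 1)
Event 16 (EXEC): [IRQ1] PC=1: DEC 3 -> ACC=1
Event 17 (EXEC): [IRQ1] PC=2: INC 1 -> ACC=2
Event 18 (EXEC): [IRQ1] PC=3: IRET -> resume MAIN at PC=5 (depth now 0)
Event 19 (EXEC): [MAIN] PC=5: INC 1 -> ACC=3
Event 20 (EXEC): [MAIN] PC=6: INC 2 -> ACC=5
Event 21 (EXEC): [MAIN] PC=7: HALT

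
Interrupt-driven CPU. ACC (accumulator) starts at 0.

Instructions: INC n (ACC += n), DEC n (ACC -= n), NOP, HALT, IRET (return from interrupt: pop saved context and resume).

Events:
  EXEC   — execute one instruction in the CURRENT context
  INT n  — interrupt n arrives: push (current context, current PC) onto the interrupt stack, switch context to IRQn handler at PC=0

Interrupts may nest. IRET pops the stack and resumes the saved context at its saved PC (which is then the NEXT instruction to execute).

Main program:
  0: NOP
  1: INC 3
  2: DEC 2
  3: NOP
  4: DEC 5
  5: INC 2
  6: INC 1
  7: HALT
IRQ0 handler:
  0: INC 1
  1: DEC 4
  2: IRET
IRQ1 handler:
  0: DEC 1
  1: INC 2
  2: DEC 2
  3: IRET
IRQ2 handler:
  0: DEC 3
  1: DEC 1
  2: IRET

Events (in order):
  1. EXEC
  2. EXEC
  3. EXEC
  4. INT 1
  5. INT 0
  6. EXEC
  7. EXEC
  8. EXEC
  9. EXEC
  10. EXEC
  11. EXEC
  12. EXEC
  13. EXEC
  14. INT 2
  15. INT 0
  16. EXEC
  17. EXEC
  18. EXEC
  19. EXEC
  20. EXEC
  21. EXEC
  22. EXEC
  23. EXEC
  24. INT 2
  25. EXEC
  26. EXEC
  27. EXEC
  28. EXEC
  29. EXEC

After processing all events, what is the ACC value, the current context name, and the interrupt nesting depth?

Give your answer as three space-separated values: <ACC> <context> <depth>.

Event 1 (EXEC): [MAIN] PC=0: NOP
Event 2 (EXEC): [MAIN] PC=1: INC 3 -> ACC=3
Event 3 (EXEC): [MAIN] PC=2: DEC 2 -> ACC=1
Event 4 (INT 1): INT 1 arrives: push (MAIN, PC=3), enter IRQ1 at PC=0 (depth now 1)
Event 5 (INT 0): INT 0 arrives: push (IRQ1, PC=0), enter IRQ0 at PC=0 (depth now 2)
Event 6 (EXEC): [IRQ0] PC=0: INC 1 -> ACC=2
Event 7 (EXEC): [IRQ0] PC=1: DEC 4 -> ACC=-2
Event 8 (EXEC): [IRQ0] PC=2: IRET -> resume IRQ1 at PC=0 (depth now 1)
Event 9 (EXEC): [IRQ1] PC=0: DEC 1 -> ACC=-3
Event 10 (EXEC): [IRQ1] PC=1: INC 2 -> ACC=-1
Event 11 (EXEC): [IRQ1] PC=2: DEC 2 -> ACC=-3
Event 12 (EXEC): [IRQ1] PC=3: IRET -> resume MAIN at PC=3 (depth now 0)
Event 13 (EXEC): [MAIN] PC=3: NOP
Event 14 (INT 2): INT 2 arrives: push (MAIN, PC=4), enter IRQ2 at PC=0 (depth now 1)
Event 15 (INT 0): INT 0 arrives: push (IRQ2, PC=0), enter IRQ0 at PC=0 (depth now 2)
Event 16 (EXEC): [IRQ0] PC=0: INC 1 -> ACC=-2
Event 17 (EXEC): [IRQ0] PC=1: DEC 4 -> ACC=-6
Event 18 (EXEC): [IRQ0] PC=2: IRET -> resume IRQ2 at PC=0 (depth now 1)
Event 19 (EXEC): [IRQ2] PC=0: DEC 3 -> ACC=-9
Event 20 (EXEC): [IRQ2] PC=1: DEC 1 -> ACC=-10
Event 21 (EXEC): [IRQ2] PC=2: IRET -> resume MAIN at PC=4 (depth now 0)
Event 22 (EXEC): [MAIN] PC=4: DEC 5 -> ACC=-15
Event 23 (EXEC): [MAIN] PC=5: INC 2 -> ACC=-13
Event 24 (INT 2): INT 2 arrives: push (MAIN, PC=6), enter IRQ2 at PC=0 (depth now 1)
Event 25 (EXEC): [IRQ2] PC=0: DEC 3 -> ACC=-16
Event 26 (EXEC): [IRQ2] PC=1: DEC 1 -> ACC=-17
Event 27 (EXEC): [IRQ2] PC=2: IRET -> resume MAIN at PC=6 (depth now 0)
Event 28 (EXEC): [MAIN] PC=6: INC 1 -> ACC=-16
Event 29 (EXEC): [MAIN] PC=7: HALT

Answer: -16 MAIN 0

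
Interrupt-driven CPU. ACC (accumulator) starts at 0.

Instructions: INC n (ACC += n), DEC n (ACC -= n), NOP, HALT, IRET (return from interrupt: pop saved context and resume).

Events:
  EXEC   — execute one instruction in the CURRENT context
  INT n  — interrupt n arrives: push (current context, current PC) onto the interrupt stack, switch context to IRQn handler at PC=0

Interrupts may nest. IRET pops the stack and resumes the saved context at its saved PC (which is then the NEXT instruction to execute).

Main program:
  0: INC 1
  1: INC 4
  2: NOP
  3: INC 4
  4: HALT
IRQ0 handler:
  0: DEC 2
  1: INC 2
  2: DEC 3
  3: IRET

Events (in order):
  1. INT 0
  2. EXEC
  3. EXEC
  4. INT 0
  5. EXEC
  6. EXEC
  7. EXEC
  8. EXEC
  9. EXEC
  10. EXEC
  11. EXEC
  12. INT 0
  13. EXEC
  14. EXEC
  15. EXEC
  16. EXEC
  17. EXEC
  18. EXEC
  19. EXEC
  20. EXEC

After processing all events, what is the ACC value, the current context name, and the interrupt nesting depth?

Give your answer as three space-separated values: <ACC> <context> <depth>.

Answer: 0 MAIN 0

Derivation:
Event 1 (INT 0): INT 0 arrives: push (MAIN, PC=0), enter IRQ0 at PC=0 (depth now 1)
Event 2 (EXEC): [IRQ0] PC=0: DEC 2 -> ACC=-2
Event 3 (EXEC): [IRQ0] PC=1: INC 2 -> ACC=0
Event 4 (INT 0): INT 0 arrives: push (IRQ0, PC=2), enter IRQ0 at PC=0 (depth now 2)
Event 5 (EXEC): [IRQ0] PC=0: DEC 2 -> ACC=-2
Event 6 (EXEC): [IRQ0] PC=1: INC 2 -> ACC=0
Event 7 (EXEC): [IRQ0] PC=2: DEC 3 -> ACC=-3
Event 8 (EXEC): [IRQ0] PC=3: IRET -> resume IRQ0 at PC=2 (depth now 1)
Event 9 (EXEC): [IRQ0] PC=2: DEC 3 -> ACC=-6
Event 10 (EXEC): [IRQ0] PC=3: IRET -> resume MAIN at PC=0 (depth now 0)
Event 11 (EXEC): [MAIN] PC=0: INC 1 -> ACC=-5
Event 12 (INT 0): INT 0 arrives: push (MAIN, PC=1), enter IRQ0 at PC=0 (depth now 1)
Event 13 (EXEC): [IRQ0] PC=0: DEC 2 -> ACC=-7
Event 14 (EXEC): [IRQ0] PC=1: INC 2 -> ACC=-5
Event 15 (EXEC): [IRQ0] PC=2: DEC 3 -> ACC=-8
Event 16 (EXEC): [IRQ0] PC=3: IRET -> resume MAIN at PC=1 (depth now 0)
Event 17 (EXEC): [MAIN] PC=1: INC 4 -> ACC=-4
Event 18 (EXEC): [MAIN] PC=2: NOP
Event 19 (EXEC): [MAIN] PC=3: INC 4 -> ACC=0
Event 20 (EXEC): [MAIN] PC=4: HALT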